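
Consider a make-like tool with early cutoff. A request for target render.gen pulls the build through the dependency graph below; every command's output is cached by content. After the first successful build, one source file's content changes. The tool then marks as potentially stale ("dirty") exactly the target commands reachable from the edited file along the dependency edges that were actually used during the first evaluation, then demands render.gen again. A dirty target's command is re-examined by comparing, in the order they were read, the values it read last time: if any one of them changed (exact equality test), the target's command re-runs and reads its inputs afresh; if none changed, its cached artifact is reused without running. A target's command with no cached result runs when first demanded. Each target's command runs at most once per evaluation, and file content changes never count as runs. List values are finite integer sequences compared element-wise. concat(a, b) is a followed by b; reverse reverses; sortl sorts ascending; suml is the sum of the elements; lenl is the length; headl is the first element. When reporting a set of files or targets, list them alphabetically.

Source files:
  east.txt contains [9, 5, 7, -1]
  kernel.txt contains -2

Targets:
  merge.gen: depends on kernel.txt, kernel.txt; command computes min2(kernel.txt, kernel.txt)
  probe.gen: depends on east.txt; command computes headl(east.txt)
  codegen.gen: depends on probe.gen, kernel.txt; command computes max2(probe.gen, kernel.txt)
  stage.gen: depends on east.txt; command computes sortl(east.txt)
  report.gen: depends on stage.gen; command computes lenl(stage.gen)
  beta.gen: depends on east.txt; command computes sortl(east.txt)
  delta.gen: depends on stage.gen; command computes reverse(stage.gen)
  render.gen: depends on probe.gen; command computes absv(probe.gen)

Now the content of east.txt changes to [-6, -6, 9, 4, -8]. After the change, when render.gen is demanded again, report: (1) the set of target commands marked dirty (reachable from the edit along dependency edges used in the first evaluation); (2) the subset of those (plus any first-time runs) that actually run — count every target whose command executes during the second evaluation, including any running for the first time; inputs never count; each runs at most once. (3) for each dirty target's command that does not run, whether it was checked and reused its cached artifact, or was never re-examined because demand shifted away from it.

The edit dirties: probe.gen, render.gen.
2 target commands run: probe.gen, render.gen.
No dirty target's command escaped a run.

First demand of the output computes:
  probe.gen = headl([9, 5, 7, -1]) = 9
  render.gen = absv(9) = 9

After the edit, cleaning proceeds:
  probe.gen: a read changed (east.txt [9, 5, 7, -1]->[-6, -6, 9, 4, -8]) — executes, giving -6.
  render.gen: a read changed (probe.gen 9->-6) — executes, giving 6.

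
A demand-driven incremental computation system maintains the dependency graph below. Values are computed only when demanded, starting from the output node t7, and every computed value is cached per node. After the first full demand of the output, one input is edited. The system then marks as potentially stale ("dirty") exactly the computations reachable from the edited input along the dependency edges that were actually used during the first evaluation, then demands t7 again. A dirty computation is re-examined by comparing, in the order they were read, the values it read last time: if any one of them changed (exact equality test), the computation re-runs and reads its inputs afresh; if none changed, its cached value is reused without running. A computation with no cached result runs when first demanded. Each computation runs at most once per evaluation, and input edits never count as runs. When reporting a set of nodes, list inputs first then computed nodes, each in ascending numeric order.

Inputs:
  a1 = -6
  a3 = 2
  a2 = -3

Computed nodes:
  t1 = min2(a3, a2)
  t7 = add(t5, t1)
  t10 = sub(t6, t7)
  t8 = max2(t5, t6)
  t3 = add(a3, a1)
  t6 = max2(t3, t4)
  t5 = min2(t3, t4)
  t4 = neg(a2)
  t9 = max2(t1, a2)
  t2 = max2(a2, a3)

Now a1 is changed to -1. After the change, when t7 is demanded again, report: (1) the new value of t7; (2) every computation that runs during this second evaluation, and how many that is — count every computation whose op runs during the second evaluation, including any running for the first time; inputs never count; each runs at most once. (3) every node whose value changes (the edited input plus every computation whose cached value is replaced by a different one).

New value of t7: -2.
Computations that run: t3, t5, t7 — 3 in total.
Values that change: a1, t3, t5, t7.

First evaluation (everything demanded from the output):
  t1 = min2(2, -3) = -3
  t3 = add(2, -6) = -4
  t4 = neg(-3) = 3
  t5 = min2(-4, 3) = -4
  t7 = add(-4, -3) = -7

Propagation after the edit:
  t3: runs — a1 -6->-1; result 1.
  t5: runs — t3 -4->1; result 1.
  t7: runs — t5 -4->1; result -2.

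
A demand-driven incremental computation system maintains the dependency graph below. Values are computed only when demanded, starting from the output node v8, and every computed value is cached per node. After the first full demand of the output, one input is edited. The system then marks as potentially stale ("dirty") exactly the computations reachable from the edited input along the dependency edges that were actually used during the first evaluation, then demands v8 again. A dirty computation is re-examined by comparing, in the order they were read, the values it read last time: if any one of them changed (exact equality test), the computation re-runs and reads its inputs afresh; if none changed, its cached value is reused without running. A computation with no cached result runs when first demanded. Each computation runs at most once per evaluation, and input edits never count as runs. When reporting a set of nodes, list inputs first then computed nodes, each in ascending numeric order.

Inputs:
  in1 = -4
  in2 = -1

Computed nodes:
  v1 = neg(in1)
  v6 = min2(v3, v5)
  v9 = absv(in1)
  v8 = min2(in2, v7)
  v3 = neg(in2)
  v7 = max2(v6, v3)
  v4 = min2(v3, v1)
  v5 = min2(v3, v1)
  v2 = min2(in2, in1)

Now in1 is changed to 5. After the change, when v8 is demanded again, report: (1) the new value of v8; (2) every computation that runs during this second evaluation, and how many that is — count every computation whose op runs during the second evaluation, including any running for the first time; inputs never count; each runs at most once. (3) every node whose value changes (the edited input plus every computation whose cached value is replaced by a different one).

First evaluation (everything demanded from the output):
  v1 = neg(-4) = 4
  v3 = neg(-1) = 1
  v5 = min2(1, 4) = 1
  v6 = min2(1, 1) = 1
  v7 = max2(1, 1) = 1
  v8 = min2(-1, 1) = -1

Propagation after the edit:
  v1: runs — in1 -4->5; result -5.
  v5: runs — v1 4->-5; result -5.
  v6: runs — v5 1->-5; result -5.
  v7: runs — v6 1->-5; result 1 (same value as before).
  v8: checked — values it read are unchanged (in2 unchanged, v7 unchanged); reused cached -1 without running.

Key observation: the change is absorbed at v7 — it re-runs but produces the same value, and the output's value is unchanged.

New value of v8: -1.
Computations that run: v1, v5, v6, v7 — 4 in total.
Values that change: in1, v1, v5, v6.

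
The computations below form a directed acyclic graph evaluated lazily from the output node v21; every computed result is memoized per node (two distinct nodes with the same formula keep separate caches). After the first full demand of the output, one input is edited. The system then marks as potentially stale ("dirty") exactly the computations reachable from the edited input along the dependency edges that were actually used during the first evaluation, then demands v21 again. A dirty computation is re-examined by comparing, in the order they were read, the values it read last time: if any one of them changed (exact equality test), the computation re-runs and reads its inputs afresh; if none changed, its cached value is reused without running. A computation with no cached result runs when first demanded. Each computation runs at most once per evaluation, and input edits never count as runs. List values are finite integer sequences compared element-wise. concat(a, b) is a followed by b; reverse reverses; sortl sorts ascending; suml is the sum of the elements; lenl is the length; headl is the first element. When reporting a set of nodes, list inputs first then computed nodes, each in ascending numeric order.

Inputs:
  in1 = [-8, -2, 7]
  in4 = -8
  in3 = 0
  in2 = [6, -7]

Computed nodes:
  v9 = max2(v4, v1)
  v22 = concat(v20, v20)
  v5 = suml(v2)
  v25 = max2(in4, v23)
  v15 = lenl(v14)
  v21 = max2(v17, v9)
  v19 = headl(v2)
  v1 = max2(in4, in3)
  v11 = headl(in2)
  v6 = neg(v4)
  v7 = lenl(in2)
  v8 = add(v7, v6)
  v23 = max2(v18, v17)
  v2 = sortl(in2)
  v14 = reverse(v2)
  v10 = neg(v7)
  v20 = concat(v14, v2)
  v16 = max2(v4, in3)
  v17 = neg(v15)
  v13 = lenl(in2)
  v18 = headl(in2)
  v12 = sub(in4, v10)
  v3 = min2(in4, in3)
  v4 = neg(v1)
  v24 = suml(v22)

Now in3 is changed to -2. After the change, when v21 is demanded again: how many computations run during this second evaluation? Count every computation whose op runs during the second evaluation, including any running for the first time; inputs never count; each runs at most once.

First demand of the output computes:
  v1 = max2(-8, 0) = 0
  v2 = sortl([6, -7]) = [-7, 6]
  v4 = neg(0) = 0
  v9 = max2(0, 0) = 0
  v14 = reverse([-7, 6]) = [6, -7]
  v15 = lenl([6, -7]) = 2
  v17 = neg(2) = -2
  v21 = max2(-2, 0) = 0

After the edit, cleaning proceeds:
  v1: a read changed (in3 0->-2) — executes, giving -2.
  v4: a read changed (v1 0->-2) — executes, giving 2.
  v9: a read changed (v4 0->2; v1 0->-2) — executes, giving 2.
  v21: a read changed (v9 0->2) — executes, giving 2.

4 computations run: v1, v4, v9, v21.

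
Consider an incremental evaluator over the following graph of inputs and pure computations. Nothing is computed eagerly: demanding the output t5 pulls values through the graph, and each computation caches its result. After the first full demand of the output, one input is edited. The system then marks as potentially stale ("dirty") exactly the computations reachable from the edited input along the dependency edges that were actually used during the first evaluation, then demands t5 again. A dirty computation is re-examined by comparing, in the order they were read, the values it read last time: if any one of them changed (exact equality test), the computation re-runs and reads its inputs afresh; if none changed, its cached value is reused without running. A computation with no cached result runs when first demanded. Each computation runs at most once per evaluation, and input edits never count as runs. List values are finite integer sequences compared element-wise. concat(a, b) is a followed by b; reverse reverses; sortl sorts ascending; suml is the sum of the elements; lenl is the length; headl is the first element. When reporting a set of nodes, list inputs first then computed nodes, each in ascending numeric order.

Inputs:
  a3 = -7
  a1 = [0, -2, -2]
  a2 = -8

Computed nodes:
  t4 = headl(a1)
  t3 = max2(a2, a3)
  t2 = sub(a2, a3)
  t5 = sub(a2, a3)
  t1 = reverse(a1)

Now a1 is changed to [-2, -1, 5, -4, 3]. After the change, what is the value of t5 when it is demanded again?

Initial pass — values computed on the first demand:
  t5 = sub(-8, -7) = -1

Second demand — change propagation:
  no demanded computation ever read a1, so the edit dirties nothing and nothing runs.

The important point: nothing the output needs ever reads a1, so the edit is invisible to it.

t5 now evaluates to -1.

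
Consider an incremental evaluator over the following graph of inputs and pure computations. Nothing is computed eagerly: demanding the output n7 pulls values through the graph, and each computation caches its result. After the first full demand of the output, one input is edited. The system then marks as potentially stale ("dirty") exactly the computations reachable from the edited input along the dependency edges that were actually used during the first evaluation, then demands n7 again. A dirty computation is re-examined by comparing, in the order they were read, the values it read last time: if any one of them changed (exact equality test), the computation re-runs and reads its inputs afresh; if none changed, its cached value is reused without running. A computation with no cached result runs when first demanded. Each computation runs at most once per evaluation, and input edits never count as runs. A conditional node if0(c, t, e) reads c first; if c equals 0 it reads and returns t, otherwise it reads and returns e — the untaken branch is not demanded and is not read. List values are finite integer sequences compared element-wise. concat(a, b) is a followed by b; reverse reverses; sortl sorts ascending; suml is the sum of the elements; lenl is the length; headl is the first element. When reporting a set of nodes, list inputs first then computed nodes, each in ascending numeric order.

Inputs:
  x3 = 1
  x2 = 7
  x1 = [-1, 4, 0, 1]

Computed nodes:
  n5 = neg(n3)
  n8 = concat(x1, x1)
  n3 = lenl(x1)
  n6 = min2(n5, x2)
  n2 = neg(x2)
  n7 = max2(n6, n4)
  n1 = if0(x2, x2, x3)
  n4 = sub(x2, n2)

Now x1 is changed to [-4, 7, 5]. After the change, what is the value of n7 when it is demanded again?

Initial pass — values computed on the first demand:
  n2 = neg(7) = -7
  n3 = lenl([-1, 4, 0, 1]) = 4
  n4 = sub(7, -7) = 14
  n5 = neg(4) = -4
  n6 = min2(-4, 7) = -4
  n7 = max2(-4, 14) = 14

Second demand — change propagation:
  n3: re-runs because x1 [-1, 4, 0, 1]->[-4, 7, 5]; new result 3.
  n5: re-runs because n3 4->3; new result -3.
  n6: re-runs because n5 -4->-3; new result -3.
  n7: re-runs because n6 -4->-3; new result 14 (unchanged).

n7 now evaluates to 14.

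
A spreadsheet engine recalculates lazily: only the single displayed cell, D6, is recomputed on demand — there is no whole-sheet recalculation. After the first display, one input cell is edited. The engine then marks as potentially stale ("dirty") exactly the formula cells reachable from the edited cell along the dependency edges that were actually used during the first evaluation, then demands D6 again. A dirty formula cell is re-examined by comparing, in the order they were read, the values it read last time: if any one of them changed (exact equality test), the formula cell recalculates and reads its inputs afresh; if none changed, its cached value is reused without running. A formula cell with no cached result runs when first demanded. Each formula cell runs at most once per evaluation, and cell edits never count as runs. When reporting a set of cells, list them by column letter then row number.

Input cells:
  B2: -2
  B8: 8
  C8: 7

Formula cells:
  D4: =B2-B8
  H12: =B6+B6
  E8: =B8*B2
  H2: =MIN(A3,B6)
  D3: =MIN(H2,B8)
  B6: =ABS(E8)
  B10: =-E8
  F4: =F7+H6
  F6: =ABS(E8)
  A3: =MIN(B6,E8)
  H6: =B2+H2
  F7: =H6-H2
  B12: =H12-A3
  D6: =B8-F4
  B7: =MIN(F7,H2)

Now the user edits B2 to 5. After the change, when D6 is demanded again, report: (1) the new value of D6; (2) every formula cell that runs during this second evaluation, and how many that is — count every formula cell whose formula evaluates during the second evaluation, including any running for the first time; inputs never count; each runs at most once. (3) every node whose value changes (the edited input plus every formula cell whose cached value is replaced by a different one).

First evaluation (everything demanded from the output):
  E8 = 8 * -2 = -16
  B6 = ABS(-16) = 16
  A3 = MIN(16, -16) = -16
  H2 = MIN(-16, 16) = -16
  H6 = -2 + -16 = -18
  F7 = -18 - -16 = -2
  F4 = -2 + -18 = -20
  D6 = 8 - -20 = 28

Propagation after the edit:
  E8: runs — B2 -2->5; result 40.
  B6: runs — E8 -16->40; result 40.
  A3: runs — B6 16->40; E8 -16->40; result 40.
  H2: runs — A3 -16->40; B6 16->40; result 40.
  H6: runs — B2 -2->5; H2 -16->40; result 45.
  F7: runs — H6 -18->45; H2 -16->40; result 5.
  F4: runs — F7 -2->5; H6 -18->45; result 50.
  D6: runs — F4 -20->50; result -42.

New value of D6: -42.
Formula cells that run: A3, B6, D6, E8, F4, F7, H2, H6 — 8 in total.
Values that change: A3, B2, B6, D6, E8, F4, F7, H2, H6.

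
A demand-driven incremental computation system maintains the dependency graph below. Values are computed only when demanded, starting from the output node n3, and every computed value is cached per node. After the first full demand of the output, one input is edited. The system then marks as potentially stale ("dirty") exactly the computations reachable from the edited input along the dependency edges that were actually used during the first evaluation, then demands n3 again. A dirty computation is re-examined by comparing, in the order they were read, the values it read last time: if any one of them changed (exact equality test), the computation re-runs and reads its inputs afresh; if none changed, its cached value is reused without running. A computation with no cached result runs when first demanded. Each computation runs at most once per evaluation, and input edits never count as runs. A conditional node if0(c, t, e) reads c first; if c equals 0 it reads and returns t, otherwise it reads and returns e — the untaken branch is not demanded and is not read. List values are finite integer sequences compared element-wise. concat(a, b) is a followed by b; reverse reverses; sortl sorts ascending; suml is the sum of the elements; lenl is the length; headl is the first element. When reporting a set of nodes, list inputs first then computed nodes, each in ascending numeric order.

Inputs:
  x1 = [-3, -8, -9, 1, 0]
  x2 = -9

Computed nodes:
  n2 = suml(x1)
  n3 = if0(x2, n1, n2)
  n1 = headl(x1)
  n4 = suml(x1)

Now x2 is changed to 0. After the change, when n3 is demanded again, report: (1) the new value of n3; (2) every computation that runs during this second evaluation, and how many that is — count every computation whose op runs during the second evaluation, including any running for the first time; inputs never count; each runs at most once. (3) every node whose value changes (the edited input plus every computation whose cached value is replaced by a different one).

New value of n3: -3.
Computations that run: n1, n3 — 2 in total.
Values that change: x2, n3.
Key observation: a condition flipped, so demand reaches new nodes — n1 runs for the first time.

First evaluation (everything demanded from the output):
  n2 = suml([-3, -8, -9, 1, 0]) = -19
  n3 = if0(x2=-9 -> else branch n2) = -19

Propagation after the edit:
  n1: demanded for the first time — runs, produces -3.
  n3: runs — x2 -9->0; result -3.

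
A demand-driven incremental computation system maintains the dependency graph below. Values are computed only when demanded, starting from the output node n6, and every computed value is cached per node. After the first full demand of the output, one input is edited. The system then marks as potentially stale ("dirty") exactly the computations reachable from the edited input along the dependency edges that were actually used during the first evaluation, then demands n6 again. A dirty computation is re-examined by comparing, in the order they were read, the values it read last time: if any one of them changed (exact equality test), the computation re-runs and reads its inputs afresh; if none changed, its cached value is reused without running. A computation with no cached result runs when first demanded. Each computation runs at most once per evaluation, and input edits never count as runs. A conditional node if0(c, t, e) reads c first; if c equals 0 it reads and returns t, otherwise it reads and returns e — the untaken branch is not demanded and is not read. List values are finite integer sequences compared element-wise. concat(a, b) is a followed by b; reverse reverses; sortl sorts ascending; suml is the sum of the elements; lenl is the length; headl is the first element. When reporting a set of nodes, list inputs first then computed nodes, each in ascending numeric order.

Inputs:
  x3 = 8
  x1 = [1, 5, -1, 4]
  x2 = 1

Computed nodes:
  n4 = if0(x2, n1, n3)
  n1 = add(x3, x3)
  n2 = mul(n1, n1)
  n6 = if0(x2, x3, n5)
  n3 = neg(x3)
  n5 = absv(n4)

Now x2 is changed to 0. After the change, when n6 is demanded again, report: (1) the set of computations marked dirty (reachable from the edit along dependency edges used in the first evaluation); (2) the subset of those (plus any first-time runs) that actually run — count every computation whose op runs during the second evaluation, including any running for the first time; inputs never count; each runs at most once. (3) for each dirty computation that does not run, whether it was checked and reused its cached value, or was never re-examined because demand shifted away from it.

Marked dirty: n4, n5, n6.
Computations that run: n6 — 1 in total.
Never re-examined (demand shifted away): n4, n5.
Key observation: a condition flipped, so demand moved to the other branch — n4, n5 are never re-examined.

First evaluation (everything demanded from the output):
  n3 = neg(8) = -8
  n4 = if0(x2=1 -> else branch n3) = -8
  n5 = absv(-8) = 8
  n6 = if0(x2=1 -> else branch n5) = 8

Propagation after the edit:
  n4: marked dirty but never re-examined — demand shifted away from it.
  n5: marked dirty but never re-examined — demand shifted away from it.
  n6: runs — x2 1->0; result 8 (same value as before).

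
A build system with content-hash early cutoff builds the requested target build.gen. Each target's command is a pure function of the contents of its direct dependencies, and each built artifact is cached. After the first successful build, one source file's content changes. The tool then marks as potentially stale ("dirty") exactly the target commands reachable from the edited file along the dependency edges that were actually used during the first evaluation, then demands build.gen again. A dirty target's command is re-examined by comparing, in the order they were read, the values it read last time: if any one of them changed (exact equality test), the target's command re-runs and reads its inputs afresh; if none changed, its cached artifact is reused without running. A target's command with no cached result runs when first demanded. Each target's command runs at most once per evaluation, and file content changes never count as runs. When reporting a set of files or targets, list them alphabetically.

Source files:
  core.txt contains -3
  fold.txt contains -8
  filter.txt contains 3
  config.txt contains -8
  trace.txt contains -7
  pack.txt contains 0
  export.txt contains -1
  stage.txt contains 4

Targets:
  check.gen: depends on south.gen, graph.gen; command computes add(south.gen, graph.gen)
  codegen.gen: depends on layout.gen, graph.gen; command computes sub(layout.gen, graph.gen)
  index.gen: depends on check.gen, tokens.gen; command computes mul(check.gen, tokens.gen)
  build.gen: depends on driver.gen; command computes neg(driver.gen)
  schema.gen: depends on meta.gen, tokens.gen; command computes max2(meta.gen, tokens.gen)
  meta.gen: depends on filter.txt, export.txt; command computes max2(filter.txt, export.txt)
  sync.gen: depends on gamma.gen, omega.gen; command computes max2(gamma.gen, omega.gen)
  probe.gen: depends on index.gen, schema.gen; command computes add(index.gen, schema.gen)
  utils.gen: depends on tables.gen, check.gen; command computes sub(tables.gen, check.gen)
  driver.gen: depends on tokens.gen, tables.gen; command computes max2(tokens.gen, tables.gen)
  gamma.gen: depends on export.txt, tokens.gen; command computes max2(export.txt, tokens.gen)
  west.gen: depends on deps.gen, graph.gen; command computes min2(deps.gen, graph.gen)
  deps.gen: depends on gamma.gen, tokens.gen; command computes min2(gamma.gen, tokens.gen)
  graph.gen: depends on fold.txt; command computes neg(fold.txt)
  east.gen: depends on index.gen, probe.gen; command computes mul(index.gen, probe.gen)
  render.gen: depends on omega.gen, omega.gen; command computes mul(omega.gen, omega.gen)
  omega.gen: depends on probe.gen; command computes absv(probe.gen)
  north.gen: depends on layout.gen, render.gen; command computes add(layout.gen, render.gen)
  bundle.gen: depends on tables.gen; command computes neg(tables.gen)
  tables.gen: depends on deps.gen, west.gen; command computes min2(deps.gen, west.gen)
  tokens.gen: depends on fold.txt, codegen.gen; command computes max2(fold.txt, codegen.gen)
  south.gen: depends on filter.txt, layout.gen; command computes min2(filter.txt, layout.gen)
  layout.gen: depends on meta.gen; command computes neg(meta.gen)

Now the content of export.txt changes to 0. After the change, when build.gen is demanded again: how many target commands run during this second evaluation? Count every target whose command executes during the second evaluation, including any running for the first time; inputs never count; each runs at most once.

First evaluation (everything demanded from the output):
  graph.gen = neg(-8) = 8
  meta.gen = max2(3, -1) = 3
  layout.gen = neg(3) = -3
  codegen.gen = sub(-3, 8) = -11
  tokens.gen = max2(-8, -11) = -8
  gamma.gen = max2(-1, -8) = -1
  deps.gen = min2(-1, -8) = -8
  west.gen = min2(-8, 8) = -8
  tables.gen = min2(-8, -8) = -8
  driver.gen = max2(-8, -8) = -8
  build.gen = neg(-8) = 8

Propagation after the edit:
  meta.gen: runs — export.txt -1->0; result 3 (same value as before).
  layout.gen: checked — values it read are unchanged (meta.gen unchanged); reused cached -3 without running.
  codegen.gen: checked — values it read are unchanged (layout.gen unchanged, graph.gen unchanged); reused cached -11 without running.
  tokens.gen: checked — values it read are unchanged (fold.txt unchanged, codegen.gen unchanged); reused cached -8 without running.
  gamma.gen: runs — export.txt -1->0; result 0.
  deps.gen: runs — gamma.gen -1->0; result -8 (same value as before).
  west.gen: checked — values it read are unchanged (deps.gen unchanged, graph.gen unchanged); reused cached -8 without running.
  tables.gen: checked — values it read are unchanged (deps.gen unchanged, west.gen unchanged); reused cached -8 without running.
  driver.gen: checked — values it read are unchanged (tokens.gen unchanged, tables.gen unchanged); reused cached -8 without running.
  build.gen: checked — values it read are unchanged (driver.gen unchanged); reused cached 8 without running.

Key observation: the cutoff stops propagation at layout.gen — its inputs' values are unchanged, so it reuses its cache.

Target commands that run: deps.gen, gamma.gen, meta.gen — 3 in total.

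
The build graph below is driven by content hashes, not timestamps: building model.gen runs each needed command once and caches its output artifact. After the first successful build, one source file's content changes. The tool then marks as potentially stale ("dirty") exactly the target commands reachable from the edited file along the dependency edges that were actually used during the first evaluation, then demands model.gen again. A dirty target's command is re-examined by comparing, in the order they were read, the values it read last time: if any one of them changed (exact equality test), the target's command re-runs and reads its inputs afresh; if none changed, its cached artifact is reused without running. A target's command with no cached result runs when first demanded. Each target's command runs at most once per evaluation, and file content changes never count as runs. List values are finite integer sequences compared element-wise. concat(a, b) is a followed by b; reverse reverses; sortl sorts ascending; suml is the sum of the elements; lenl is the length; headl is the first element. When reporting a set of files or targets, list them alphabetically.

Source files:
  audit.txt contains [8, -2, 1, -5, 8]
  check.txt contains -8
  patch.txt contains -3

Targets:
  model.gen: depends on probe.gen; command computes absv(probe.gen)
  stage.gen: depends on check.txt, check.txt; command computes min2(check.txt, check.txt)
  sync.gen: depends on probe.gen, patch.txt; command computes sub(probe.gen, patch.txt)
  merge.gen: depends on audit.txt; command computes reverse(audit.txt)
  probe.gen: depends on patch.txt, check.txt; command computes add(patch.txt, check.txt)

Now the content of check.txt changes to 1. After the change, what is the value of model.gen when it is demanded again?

Initial pass — values computed on the first demand:
  probe.gen = add(-3, -8) = -11
  model.gen = absv(-11) = 11

Second demand — change propagation:
  probe.gen: re-runs because check.txt -8->1; new result -2.
  model.gen: re-runs because probe.gen -11->-2; new result 2.

model.gen now evaluates to 2.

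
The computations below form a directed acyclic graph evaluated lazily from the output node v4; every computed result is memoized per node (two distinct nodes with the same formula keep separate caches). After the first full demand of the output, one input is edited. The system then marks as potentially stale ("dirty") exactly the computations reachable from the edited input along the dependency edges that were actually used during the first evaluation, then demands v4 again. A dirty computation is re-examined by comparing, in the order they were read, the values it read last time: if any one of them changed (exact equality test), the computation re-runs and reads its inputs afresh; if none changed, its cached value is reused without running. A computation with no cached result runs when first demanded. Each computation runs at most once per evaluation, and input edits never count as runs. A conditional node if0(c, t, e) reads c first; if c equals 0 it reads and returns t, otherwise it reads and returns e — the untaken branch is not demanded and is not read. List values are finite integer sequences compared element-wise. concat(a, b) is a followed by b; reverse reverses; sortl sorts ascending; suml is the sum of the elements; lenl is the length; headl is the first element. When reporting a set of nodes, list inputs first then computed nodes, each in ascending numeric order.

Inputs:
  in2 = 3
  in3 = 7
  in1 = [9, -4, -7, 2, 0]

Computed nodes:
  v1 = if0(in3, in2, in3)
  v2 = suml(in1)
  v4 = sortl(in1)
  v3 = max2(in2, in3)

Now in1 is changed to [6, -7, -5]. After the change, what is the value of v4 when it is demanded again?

Demanding v4 again yields [-7, -5, 6].

First demand of the output computes:
  v4 = sortl([9, -4, -7, 2, 0]) = [-7, -4, 0, 2, 9]

After the edit, cleaning proceeds:
  v4: a read changed (in1 [9, -4, -7, 2, 0]->[6, -7, -5]) — executes, giving [-7, -5, 6].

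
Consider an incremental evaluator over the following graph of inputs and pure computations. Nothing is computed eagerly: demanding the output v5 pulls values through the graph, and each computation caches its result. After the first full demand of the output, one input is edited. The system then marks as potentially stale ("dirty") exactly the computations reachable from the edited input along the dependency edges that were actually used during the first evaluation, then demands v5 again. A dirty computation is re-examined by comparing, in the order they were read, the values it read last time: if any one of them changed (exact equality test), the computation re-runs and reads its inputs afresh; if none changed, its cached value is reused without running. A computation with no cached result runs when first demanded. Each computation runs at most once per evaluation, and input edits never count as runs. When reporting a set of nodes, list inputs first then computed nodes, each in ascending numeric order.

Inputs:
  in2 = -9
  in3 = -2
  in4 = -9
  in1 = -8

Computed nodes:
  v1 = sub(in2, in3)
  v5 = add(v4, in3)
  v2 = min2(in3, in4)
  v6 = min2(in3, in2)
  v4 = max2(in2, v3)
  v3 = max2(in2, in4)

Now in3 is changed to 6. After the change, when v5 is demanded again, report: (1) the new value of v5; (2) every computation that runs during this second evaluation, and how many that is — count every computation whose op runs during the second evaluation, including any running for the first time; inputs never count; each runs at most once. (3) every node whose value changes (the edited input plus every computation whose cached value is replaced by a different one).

Initial pass — values computed on the first demand:
  v3 = max2(-9, -9) = -9
  v4 = max2(-9, -9) = -9
  v5 = add(-9, -2) = -11

Second demand — change propagation:
  v5: re-runs because in3 -2->6; new result -3.

v5 now evaluates to -3.
Run set: v5 (1 run).
Changed values: in3, v5.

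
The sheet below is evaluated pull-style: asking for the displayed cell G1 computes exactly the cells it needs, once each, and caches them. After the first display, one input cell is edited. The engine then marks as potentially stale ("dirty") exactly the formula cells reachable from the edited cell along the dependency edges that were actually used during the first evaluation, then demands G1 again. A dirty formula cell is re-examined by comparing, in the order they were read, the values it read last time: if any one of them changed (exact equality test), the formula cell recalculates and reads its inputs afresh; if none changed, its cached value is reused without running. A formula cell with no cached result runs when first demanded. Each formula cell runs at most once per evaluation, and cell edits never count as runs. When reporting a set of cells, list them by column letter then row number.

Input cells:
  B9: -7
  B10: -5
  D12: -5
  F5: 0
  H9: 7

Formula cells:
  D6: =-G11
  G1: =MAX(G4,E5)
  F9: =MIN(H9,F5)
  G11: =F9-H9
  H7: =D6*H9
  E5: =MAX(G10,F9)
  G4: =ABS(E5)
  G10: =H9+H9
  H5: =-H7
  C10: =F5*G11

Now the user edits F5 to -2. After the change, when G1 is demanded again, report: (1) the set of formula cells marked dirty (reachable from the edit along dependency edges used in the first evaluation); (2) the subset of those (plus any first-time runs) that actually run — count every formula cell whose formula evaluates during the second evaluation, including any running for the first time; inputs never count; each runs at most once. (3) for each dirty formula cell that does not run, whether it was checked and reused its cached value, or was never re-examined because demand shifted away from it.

The edit dirties: E5, F9, G1, G4.
2 formula cells run: E5, F9.
Cache hits after checking: G1, G4.
Note the absorption at E5: it re-runs yet its value is the same, leaving the output's value untouched.

First demand of the output computes:
  F9 = MIN(7, 0) = 0
  G10 = 7 + 7 = 14
  E5 = MAX(14, 0) = 14
  G4 = ABS(14) = 14
  G1 = MAX(14, 14) = 14

After the edit, cleaning proceeds:
  F9: a read changed (F5 0->-2) — executes, giving -2.
  E5: a read changed (F9 0->-2) — executes, giving 14 — identical to its old value.
  G4: dirty, but its reads are unchanged (E5 unchanged); cached 14 stands.
  G1: dirty, but its reads are unchanged (G4 unchanged, E5 unchanged); cached 14 stands.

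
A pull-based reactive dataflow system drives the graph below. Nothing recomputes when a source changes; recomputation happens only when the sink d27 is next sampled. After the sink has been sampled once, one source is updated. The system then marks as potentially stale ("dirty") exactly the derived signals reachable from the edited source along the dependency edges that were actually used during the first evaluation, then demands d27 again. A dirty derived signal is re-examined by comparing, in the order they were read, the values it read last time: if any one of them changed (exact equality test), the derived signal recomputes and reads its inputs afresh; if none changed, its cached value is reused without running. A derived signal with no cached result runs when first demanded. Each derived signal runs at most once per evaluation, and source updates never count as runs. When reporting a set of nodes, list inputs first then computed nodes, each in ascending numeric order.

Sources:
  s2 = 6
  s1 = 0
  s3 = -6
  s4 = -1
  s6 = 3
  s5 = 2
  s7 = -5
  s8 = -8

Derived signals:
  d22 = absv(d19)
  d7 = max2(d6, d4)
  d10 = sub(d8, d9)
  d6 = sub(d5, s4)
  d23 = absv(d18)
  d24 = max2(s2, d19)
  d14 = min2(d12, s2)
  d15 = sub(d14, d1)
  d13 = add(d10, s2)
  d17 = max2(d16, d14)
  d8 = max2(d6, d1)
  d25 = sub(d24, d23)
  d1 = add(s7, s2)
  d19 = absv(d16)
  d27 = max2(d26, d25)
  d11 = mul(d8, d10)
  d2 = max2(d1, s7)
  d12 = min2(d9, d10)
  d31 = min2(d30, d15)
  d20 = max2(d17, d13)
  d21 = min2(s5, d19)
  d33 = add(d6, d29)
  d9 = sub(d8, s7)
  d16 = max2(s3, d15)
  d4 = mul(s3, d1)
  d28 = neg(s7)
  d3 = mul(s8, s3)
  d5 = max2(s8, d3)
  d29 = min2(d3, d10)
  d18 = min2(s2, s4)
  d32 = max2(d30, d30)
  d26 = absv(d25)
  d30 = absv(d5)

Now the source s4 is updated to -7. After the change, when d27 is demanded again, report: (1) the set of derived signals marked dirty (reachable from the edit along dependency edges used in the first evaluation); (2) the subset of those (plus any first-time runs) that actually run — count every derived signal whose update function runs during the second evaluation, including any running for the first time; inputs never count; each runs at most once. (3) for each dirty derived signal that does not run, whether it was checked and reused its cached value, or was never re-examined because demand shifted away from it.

First evaluation (everything demanded from the output):
  d1 = add(-5, 6) = 1
  d3 = mul(-8, -6) = 48
  d5 = max2(-8, 48) = 48
  d6 = sub(48, -1) = 49
  d8 = max2(49, 1) = 49
  d9 = sub(49, -5) = 54
  d10 = sub(49, 54) = -5
  d12 = min2(54, -5) = -5
  d14 = min2(-5, 6) = -5
  d15 = sub(-5, 1) = -6
  d16 = max2(-6, -6) = -6
  d18 = min2(6, -1) = -1
  d19 = absv(-6) = 6
  d23 = absv(-1) = 1
  d24 = max2(6, 6) = 6
  d25 = sub(6, 1) = 5
  d26 = absv(5) = 5
  d27 = max2(5, 5) = 5

Propagation after the edit:
  d6: runs — s4 -1->-7; result 55.
  d8: runs — d6 49->55; result 55.
  d9: runs — d8 49->55; result 60.
  d10: runs — d8 49->55; d9 54->60; result -5 (same value as before).
  d12: runs — d9 54->60; result -5 (same value as before).
  d14: checked — values it read are unchanged (d12 unchanged, s2 unchanged); reused cached -5 without running.
  d15: checked — values it read are unchanged (d14 unchanged, d1 unchanged); reused cached -6 without running.
  d16: checked — values it read are unchanged (s3 unchanged, d15 unchanged); reused cached -6 without running.
  d18: runs — s4 -1->-7; result -7.
  d19: checked — values it read are unchanged (d16 unchanged); reused cached 6 without running.
  d23: runs — d18 -1->-7; result 7.
  d24: checked — values it read are unchanged (s2 unchanged, d19 unchanged); reused cached 6 without running.
  d25: runs — d23 1->7; result -1.
  d26: runs — d25 5->-1; result 1.
  d27: runs — d26 5->1; d25 5->-1; result 1.

Key observation: the cutoff stops propagation at d14 — its inputs' values are unchanged, so it reuses its cache.

Marked dirty: d6, d8, d9, d10, d12, d14, d15, d16, d18, d19, d23, d24, d25, d26, d27.
Derived signals that run: d6, d8, d9, d10, d12, d18, d23, d25, d26, d27 — 10 in total.
Checked but reused from cache: d14, d15, d16, d19, d24.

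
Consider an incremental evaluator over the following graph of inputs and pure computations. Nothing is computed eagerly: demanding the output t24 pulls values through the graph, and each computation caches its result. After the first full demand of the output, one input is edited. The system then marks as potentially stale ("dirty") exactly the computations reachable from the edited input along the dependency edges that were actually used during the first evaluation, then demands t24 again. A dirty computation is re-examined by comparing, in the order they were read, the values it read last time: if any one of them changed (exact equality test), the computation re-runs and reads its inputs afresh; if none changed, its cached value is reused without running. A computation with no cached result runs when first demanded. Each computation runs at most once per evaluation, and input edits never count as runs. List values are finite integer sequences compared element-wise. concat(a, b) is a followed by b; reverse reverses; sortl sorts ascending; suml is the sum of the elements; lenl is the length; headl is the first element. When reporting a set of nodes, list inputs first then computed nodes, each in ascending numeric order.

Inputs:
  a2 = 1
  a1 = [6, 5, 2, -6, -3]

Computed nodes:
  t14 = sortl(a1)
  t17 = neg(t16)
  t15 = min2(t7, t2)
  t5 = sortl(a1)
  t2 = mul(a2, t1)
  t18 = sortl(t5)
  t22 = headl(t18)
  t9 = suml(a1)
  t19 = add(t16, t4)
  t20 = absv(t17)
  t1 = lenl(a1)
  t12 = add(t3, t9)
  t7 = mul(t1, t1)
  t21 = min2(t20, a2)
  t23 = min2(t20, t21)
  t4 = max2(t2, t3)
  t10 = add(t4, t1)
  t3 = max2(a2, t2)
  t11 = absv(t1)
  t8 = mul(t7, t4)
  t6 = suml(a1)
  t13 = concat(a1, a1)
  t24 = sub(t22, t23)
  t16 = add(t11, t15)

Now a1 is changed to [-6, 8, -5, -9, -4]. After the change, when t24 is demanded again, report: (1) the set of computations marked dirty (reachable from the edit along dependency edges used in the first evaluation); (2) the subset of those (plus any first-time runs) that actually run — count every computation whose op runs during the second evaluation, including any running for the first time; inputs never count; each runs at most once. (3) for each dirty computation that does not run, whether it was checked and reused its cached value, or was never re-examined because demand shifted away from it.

Dirty set: t1, t2, t5, t7, t11, t15, t16, t17, t18, t20, t21, t22, t23, t24.
Run set: t1, t5, t18, t22, t24 (5 run).
Re-examined without running (cache reused): t2, t7, t11, t15, t16, t17, t20, t21, t23.
The important point: at t2 every value read last time is unchanged, so the dirty flag clears without a run.

Initial pass — values computed on the first demand:
  t1 = lenl([6, 5, 2, -6, -3]) = 5
  t2 = mul(1, 5) = 5
  t5 = sortl([6, 5, 2, -6, -3]) = [-6, -3, 2, 5, 6]
  t7 = mul(5, 5) = 25
  t11 = absv(5) = 5
  t15 = min2(25, 5) = 5
  t16 = add(5, 5) = 10
  t17 = neg(10) = -10
  t18 = sortl([-6, -3, 2, 5, 6]) = [-6, -3, 2, 5, 6]
  t20 = absv(-10) = 10
  t21 = min2(10, 1) = 1
  t22 = headl([-6, -3, 2, 5, 6]) = -6
  t23 = min2(10, 1) = 1
  t24 = sub(-6, 1) = -7

Second demand — change propagation:
  t1: re-runs because a1 [6, 5, 2, -6, -3]->[-6, 8, -5, -9, -4]; new result 5 (unchanged).
  t2: re-examined; everything it read last time is the same (a2 unchanged, t1 unchanged) — cache 5 kept, no run.
  t5: re-runs because a1 [6, 5, 2, -6, -3]->[-6, 8, -5, -9, -4]; new result [-9, -6, -5, -4, 8].
  t7: re-examined; everything it read last time is the same (t1 unchanged, t1 unchanged) — cache 25 kept, no run.
  t11: re-examined; everything it read last time is the same (t1 unchanged) — cache 5 kept, no run.
  t15: re-examined; everything it read last time is the same (t7 unchanged, t2 unchanged) — cache 5 kept, no run.
  t16: re-examined; everything it read last time is the same (t11 unchanged, t15 unchanged) — cache 10 kept, no run.
  t17: re-examined; everything it read last time is the same (t16 unchanged) — cache -10 kept, no run.
  t18: re-runs because t5 [-6, -3, 2, 5, 6]->[-9, -6, -5, -4, 8]; new result [-9, -6, -5, -4, 8].
  t20: re-examined; everything it read last time is the same (t17 unchanged) — cache 10 kept, no run.
  t21: re-examined; everything it read last time is the same (t20 unchanged, a2 unchanged) — cache 1 kept, no run.
  t22: re-runs because t18 [-6, -3, 2, 5, 6]->[-9, -6, -5, -4, 8]; new result -9.
  t23: re-examined; everything it read last time is the same (t20 unchanged, t21 unchanged) — cache 1 kept, no run.
  t24: re-runs because t22 -6->-9; new result -10.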